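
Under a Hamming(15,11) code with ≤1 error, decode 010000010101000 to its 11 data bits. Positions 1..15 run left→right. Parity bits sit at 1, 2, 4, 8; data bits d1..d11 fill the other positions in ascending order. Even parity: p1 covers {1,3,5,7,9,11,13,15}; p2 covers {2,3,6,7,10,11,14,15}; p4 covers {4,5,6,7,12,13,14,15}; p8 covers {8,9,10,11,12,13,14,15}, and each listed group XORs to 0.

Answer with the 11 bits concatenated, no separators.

s1 (pos 1,3,5,7,9,11,13,15): 0⊕0⊕0⊕0⊕0⊕0⊕0⊕0 = 0
s2 (pos 2,3,6,7,10,11,14,15): 1⊕0⊕0⊕0⊕1⊕0⊕0⊕0 = 0
s4 (pos 4,5,6,7,12,13,14,15): 0⊕0⊕0⊕0⊕1⊕0⊕0⊕0 = 1
s8 (pos 8,9,10,11,12,13,14,15): 1⊕0⊕1⊕0⊕1⊕0⊕0⊕0 = 1
Syndrome s8…s1 = 1100 → error at position 12.
Flip position 12: 010000010101000 → 010000010100000
Read data bits from positions 3,5,6,7,9,10,11,12,13,14,15: 00000100000

00000100000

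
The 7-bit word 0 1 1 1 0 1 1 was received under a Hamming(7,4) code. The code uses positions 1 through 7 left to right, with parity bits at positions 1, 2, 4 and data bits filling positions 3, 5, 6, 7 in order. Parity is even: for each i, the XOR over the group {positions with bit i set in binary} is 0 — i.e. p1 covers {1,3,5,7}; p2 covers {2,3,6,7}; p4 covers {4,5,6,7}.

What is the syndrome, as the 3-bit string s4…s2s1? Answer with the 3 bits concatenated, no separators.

100

s1 (pos 1,3,5,7): 0⊕1⊕0⊕1 = 0
s2 (pos 2,3,6,7): 1⊕1⊕1⊕1 = 0
s4 (pos 4,5,6,7): 1⊕0⊕1⊕1 = 1
Syndrome s4…s1 = 100 → error at position 4.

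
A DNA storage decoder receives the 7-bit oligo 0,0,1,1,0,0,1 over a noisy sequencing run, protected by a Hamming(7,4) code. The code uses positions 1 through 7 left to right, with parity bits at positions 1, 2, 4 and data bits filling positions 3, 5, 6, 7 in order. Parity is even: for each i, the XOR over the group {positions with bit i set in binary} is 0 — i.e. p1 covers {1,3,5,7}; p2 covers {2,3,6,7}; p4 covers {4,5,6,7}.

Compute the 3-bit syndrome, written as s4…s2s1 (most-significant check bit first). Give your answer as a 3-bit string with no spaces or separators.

000

s1 (pos 1,3,5,7): 0⊕1⊕0⊕1 = 0
s2 (pos 2,3,6,7): 0⊕1⊕0⊕1 = 0
s4 (pos 4,5,6,7): 1⊕0⊕0⊕1 = 0
Syndrome s4…s1 = 000 → no error.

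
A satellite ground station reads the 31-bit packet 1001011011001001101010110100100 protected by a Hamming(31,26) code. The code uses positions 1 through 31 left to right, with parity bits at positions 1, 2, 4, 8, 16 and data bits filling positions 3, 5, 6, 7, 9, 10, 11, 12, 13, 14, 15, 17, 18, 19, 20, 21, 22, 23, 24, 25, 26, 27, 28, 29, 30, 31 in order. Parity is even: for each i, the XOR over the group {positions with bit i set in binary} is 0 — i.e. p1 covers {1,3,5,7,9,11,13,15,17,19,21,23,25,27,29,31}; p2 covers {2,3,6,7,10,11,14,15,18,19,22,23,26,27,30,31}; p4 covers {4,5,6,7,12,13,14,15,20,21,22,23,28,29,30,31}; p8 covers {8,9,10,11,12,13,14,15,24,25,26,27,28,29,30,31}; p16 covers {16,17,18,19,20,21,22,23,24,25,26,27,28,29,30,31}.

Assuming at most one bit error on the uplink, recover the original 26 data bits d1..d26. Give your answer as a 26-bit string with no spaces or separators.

s1 (pos 1,3,5,7,9,11,13,15,17,19,21,23,25,27,29,31): 1⊕0⊕0⊕1⊕1⊕0⊕1⊕0⊕1⊕1⊕1⊕1⊕0⊕0⊕1⊕0 = 1
s2 (pos 2,3,6,7,10,11,14,15,18,19,22,23,26,27,30,31): 0⊕0⊕1⊕1⊕1⊕0⊕0⊕0⊕0⊕1⊕0⊕1⊕1⊕0⊕0⊕0 = 0
s4 (pos 4,5,6,7,12,13,14,15,20,21,22,23,28,29,30,31): 1⊕0⊕1⊕1⊕0⊕1⊕0⊕0⊕0⊕1⊕0⊕1⊕0⊕1⊕0⊕0 = 1
s8 (pos 8,9,10,11,12,13,14,15,24,25,26,27,28,29,30,31): 0⊕1⊕1⊕0⊕0⊕1⊕0⊕0⊕1⊕0⊕1⊕0⊕0⊕1⊕0⊕0 = 0
s16 (pos 16,17,18,19,20,21,22,23,24,25,26,27,28,29,30,31): 1⊕1⊕0⊕1⊕0⊕1⊕0⊕1⊕1⊕0⊕1⊕0⊕0⊕1⊕0⊕0 = 0
Syndrome s16…s1 = 00101 → error at position 5.
Flip position 5: 1001011011001001101010110100100 → 1001111011001001101010110100100
Read data bits from positions 3,5,6,7,9,10,11,12,13,14,15,17,18,19,20,21,22,23,24,25,26,27,28,29,30,31: 01111100100101010110100100

01111100100101010110100100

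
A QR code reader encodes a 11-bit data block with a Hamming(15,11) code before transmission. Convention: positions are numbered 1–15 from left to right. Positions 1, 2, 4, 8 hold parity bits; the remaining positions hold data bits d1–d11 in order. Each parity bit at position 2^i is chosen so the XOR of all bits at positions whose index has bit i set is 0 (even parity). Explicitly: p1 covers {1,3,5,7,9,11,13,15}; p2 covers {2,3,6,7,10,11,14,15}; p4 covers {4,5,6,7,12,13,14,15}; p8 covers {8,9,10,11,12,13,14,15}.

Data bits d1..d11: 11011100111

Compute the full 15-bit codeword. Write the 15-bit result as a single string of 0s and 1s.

011110111100111

Place data at non-parity positions: p1 p2 1 p4 1 0 1 p8 1 1 0 0 1 1 1
p1 (pos 1,3,5,7,9,11,13,15): XOR of data positions = 1⊕1⊕1⊕1⊕0⊕1⊕1 = 0
p2 (pos 2,3,6,7,10,11,14,15): XOR of data positions = 1⊕0⊕1⊕1⊕0⊕1⊕1 = 1
p4 (pos 4,5,6,7,12,13,14,15): XOR of data positions = 1⊕0⊕1⊕0⊕1⊕1⊕1 = 1
p8 (pos 8,9,10,11,12,13,14,15): XOR of data positions = 1⊕1⊕0⊕0⊕1⊕1⊕1 = 1
Codeword: 011110111100111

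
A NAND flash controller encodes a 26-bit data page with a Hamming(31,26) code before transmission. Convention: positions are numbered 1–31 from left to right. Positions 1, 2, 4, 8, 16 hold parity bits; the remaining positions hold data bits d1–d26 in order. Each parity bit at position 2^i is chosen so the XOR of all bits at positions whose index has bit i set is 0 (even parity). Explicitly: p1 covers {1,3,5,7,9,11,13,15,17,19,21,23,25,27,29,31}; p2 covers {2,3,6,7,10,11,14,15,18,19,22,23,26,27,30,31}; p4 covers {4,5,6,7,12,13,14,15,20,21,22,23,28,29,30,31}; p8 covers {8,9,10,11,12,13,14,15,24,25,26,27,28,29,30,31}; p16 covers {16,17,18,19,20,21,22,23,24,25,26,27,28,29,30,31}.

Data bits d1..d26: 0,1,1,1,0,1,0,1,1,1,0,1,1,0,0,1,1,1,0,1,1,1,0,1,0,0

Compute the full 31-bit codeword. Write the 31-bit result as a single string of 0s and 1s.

1100111001011101110011101110100

Place data at non-parity positions: p1 p2 0 p4 1 1 1 p8 0 1 0 1 1 1 0 p16 1 1 0 0 1 1 1 0 1 1 1 0 1 0 0
p1 (pos 1,3,5,7,9,11,13,15,17,19,21,23,25,27,29,31): XOR of data positions = 0⊕1⊕1⊕0⊕0⊕1⊕0⊕1⊕0⊕1⊕1⊕1⊕1⊕1⊕0 = 1
p2 (pos 2,3,6,7,10,11,14,15,18,19,22,23,26,27,30,31): XOR of data positions = 0⊕1⊕1⊕1⊕0⊕1⊕0⊕1⊕0⊕1⊕1⊕1⊕1⊕0⊕0 = 1
p4 (pos 4,5,6,7,12,13,14,15,20,21,22,23,28,29,30,31): XOR of data positions = 1⊕1⊕1⊕1⊕1⊕1⊕0⊕0⊕1⊕1⊕1⊕0⊕1⊕0⊕0 = 0
p8 (pos 8,9,10,11,12,13,14,15,24,25,26,27,28,29,30,31): XOR of data positions = 0⊕1⊕0⊕1⊕1⊕1⊕0⊕0⊕1⊕1⊕1⊕0⊕1⊕0⊕0 = 0
p16 (pos 16,17,18,19,20,21,22,23,24,25,26,27,28,29,30,31): XOR of data positions = 1⊕1⊕0⊕0⊕1⊕1⊕1⊕0⊕1⊕1⊕1⊕0⊕1⊕0⊕0 = 1
Codeword: 1100111001011101110011101110100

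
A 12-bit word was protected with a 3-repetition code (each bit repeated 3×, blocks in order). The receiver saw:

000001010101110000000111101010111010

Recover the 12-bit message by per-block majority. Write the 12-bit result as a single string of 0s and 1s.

Block 1 (000): 0 ones → 0
Block 2 (001): 1 one → 0
Block 3 (010): 1 one → 0
Block 4 (101): 2 ones → 1
Block 5 (110): 2 ones → 1
Block 6 (000): 0 ones → 0
Block 7 (000): 0 ones → 0
Block 8 (111): 3 ones → 1
Block 9 (101): 2 ones → 1
Block 10 (010): 1 one → 0
Block 11 (111): 3 ones → 1
Block 12 (010): 1 one → 0

000110011010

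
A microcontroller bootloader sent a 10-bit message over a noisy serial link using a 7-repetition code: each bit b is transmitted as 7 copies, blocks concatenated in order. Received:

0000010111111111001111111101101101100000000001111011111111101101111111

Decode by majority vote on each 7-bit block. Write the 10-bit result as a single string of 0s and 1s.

Block 1 (0000010): 1 one → 0
Block 2 (1111111): 7 ones → 1
Block 3 (1100111): 5 ones → 1
Block 4 (1111101): 6 ones → 1
Block 5 (1011011): 5 ones → 1
Block 6 (0000000): 0 ones → 0
Block 7 (0001111): 4 ones → 1
Block 8 (0111111): 6 ones → 1
Block 9 (1110110): 5 ones → 1
Block 10 (1111111): 7 ones → 1

0111101111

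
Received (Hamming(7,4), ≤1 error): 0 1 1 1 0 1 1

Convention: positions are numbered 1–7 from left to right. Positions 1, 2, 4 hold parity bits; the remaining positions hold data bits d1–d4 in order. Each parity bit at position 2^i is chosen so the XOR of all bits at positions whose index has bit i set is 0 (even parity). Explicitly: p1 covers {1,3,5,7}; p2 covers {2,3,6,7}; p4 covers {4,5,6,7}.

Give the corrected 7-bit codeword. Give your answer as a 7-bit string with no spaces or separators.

s1 (pos 1,3,5,7): 0⊕1⊕0⊕1 = 0
s2 (pos 2,3,6,7): 1⊕1⊕1⊕1 = 0
s4 (pos 4,5,6,7): 1⊕0⊕1⊕1 = 1
Syndrome s4…s1 = 100 → error at position 4.
Flip position 4: 0111011 → 0110011

0110011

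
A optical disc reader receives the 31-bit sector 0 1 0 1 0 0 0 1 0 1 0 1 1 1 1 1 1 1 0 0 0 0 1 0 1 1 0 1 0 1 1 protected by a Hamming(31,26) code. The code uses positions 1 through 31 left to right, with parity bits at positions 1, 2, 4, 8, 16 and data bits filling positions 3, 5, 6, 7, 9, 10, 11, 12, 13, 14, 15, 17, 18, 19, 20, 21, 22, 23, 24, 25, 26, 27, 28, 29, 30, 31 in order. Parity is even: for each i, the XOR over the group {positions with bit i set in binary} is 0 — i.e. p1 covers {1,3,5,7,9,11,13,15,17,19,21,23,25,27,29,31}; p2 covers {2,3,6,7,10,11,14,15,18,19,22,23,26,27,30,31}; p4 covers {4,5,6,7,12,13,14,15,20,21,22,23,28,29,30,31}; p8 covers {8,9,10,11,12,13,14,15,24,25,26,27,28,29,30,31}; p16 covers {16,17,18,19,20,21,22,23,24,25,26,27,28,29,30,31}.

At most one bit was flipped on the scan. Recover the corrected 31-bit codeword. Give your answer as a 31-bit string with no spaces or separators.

s1 (pos 1,3,5,7,9,11,13,15,17,19,21,23,25,27,29,31): 0⊕0⊕0⊕0⊕0⊕0⊕1⊕1⊕1⊕0⊕0⊕1⊕1⊕0⊕0⊕1 = 0
s2 (pos 2,3,6,7,10,11,14,15,18,19,22,23,26,27,30,31): 1⊕0⊕0⊕0⊕1⊕0⊕1⊕1⊕1⊕0⊕0⊕1⊕1⊕0⊕1⊕1 = 1
s4 (pos 4,5,6,7,12,13,14,15,20,21,22,23,28,29,30,31): 1⊕0⊕0⊕0⊕1⊕1⊕1⊕1⊕0⊕0⊕0⊕1⊕1⊕0⊕1⊕1 = 1
s8 (pos 8,9,10,11,12,13,14,15,24,25,26,27,28,29,30,31): 1⊕0⊕1⊕0⊕1⊕1⊕1⊕1⊕0⊕1⊕1⊕0⊕1⊕0⊕1⊕1 = 1
s16 (pos 16,17,18,19,20,21,22,23,24,25,26,27,28,29,30,31): 1⊕1⊕1⊕0⊕0⊕0⊕0⊕1⊕0⊕1⊕1⊕0⊕1⊕0⊕1⊕1 = 1
Syndrome s16…s1 = 11110 → error at position 30.
Flip position 30: 0101000101011111110000101101011 → 0101000101011111110000101101001

0101000101011111110000101101001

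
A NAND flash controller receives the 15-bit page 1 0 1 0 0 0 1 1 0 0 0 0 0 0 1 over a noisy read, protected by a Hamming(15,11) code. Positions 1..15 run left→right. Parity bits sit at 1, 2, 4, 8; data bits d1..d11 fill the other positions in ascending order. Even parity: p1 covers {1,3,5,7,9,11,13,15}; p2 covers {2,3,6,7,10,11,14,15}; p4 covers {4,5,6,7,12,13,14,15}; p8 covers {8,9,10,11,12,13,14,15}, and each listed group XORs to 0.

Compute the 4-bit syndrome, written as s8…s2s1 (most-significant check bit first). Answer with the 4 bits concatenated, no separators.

0010

s1 (pos 1,3,5,7,9,11,13,15): 1⊕1⊕0⊕1⊕0⊕0⊕0⊕1 = 0
s2 (pos 2,3,6,7,10,11,14,15): 0⊕1⊕0⊕1⊕0⊕0⊕0⊕1 = 1
s4 (pos 4,5,6,7,12,13,14,15): 0⊕0⊕0⊕1⊕0⊕0⊕0⊕1 = 0
s8 (pos 8,9,10,11,12,13,14,15): 1⊕0⊕0⊕0⊕0⊕0⊕0⊕1 = 0
Syndrome s8…s1 = 0010 → error at position 2.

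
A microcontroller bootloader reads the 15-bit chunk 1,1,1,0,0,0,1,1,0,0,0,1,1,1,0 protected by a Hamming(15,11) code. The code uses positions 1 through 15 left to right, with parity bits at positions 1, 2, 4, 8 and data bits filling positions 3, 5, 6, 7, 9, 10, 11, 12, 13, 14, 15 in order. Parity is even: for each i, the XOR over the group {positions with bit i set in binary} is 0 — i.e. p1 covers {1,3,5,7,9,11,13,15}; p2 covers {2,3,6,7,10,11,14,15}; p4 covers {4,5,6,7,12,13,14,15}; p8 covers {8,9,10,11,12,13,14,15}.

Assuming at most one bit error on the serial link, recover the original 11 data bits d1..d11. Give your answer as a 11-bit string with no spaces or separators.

s1 (pos 1,3,5,7,9,11,13,15): 1⊕1⊕0⊕1⊕0⊕0⊕1⊕0 = 0
s2 (pos 2,3,6,7,10,11,14,15): 1⊕1⊕0⊕1⊕0⊕0⊕1⊕0 = 0
s4 (pos 4,5,6,7,12,13,14,15): 0⊕0⊕0⊕1⊕1⊕1⊕1⊕0 = 0
s8 (pos 8,9,10,11,12,13,14,15): 1⊕0⊕0⊕0⊕1⊕1⊕1⊕0 = 0
Syndrome s8…s1 = 0000 → no error.
Read data bits from positions 3,5,6,7,9,10,11,12,13,14,15: 10010001110

10010001110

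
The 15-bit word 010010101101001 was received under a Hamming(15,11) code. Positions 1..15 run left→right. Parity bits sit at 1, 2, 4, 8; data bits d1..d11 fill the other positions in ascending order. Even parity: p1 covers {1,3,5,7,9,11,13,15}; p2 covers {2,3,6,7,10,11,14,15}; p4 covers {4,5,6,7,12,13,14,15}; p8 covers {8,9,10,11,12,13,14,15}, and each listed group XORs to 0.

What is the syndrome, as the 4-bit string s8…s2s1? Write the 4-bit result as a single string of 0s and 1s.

s1 (pos 1,3,5,7,9,11,13,15): 0⊕0⊕1⊕1⊕1⊕0⊕0⊕1 = 0
s2 (pos 2,3,6,7,10,11,14,15): 1⊕0⊕0⊕1⊕1⊕0⊕0⊕1 = 0
s4 (pos 4,5,6,7,12,13,14,15): 0⊕1⊕0⊕1⊕1⊕0⊕0⊕1 = 0
s8 (pos 8,9,10,11,12,13,14,15): 0⊕1⊕1⊕0⊕1⊕0⊕0⊕1 = 0
Syndrome s8…s1 = 0000 → no error.

0000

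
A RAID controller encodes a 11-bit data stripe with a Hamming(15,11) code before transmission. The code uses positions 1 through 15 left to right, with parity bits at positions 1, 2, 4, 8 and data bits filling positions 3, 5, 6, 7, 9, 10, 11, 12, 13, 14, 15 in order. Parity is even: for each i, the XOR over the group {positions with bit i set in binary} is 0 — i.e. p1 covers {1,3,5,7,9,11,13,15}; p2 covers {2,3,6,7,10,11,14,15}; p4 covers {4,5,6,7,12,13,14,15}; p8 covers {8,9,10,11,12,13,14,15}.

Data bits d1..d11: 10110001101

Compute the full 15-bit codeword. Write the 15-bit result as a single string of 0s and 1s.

001101110001101

Place data at non-parity positions: p1 p2 1 p4 0 1 1 p8 0 0 0 1 1 0 1
p1 (pos 1,3,5,7,9,11,13,15): XOR of data positions = 1⊕0⊕1⊕0⊕0⊕1⊕1 = 0
p2 (pos 2,3,6,7,10,11,14,15): XOR of data positions = 1⊕1⊕1⊕0⊕0⊕0⊕1 = 0
p4 (pos 4,5,6,7,12,13,14,15): XOR of data positions = 0⊕1⊕1⊕1⊕1⊕0⊕1 = 1
p8 (pos 8,9,10,11,12,13,14,15): XOR of data positions = 0⊕0⊕0⊕1⊕1⊕0⊕1 = 1
Codeword: 001101110001101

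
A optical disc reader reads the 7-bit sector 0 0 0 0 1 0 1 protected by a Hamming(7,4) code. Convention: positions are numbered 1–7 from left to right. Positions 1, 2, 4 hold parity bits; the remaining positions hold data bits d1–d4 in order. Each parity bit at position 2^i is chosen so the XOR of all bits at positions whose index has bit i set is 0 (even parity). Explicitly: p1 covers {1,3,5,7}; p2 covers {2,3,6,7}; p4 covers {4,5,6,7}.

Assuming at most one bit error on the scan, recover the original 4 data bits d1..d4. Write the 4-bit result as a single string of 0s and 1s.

0101

s1 (pos 1,3,5,7): 0⊕0⊕1⊕1 = 0
s2 (pos 2,3,6,7): 0⊕0⊕0⊕1 = 1
s4 (pos 4,5,6,7): 0⊕1⊕0⊕1 = 0
Syndrome s4…s1 = 010 → error at position 2.
Flip position 2: 0000101 → 0100101
Read data bits from positions 3,5,6,7: 0101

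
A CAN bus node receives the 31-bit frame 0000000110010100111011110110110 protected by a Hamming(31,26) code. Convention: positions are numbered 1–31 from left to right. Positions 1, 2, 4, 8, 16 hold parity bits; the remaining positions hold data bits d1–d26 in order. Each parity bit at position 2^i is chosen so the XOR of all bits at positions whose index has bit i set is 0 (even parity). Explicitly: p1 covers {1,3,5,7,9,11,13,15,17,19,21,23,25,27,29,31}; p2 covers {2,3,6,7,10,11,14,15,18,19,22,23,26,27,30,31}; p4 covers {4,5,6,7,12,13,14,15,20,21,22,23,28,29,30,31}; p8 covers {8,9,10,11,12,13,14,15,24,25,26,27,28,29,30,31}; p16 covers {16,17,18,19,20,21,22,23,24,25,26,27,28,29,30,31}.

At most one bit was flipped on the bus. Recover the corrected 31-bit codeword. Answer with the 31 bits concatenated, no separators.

0000000110010100111011110110010

s1 (pos 1,3,5,7,9,11,13,15,17,19,21,23,25,27,29,31): 0⊕0⊕0⊕0⊕1⊕0⊕0⊕0⊕1⊕1⊕1⊕1⊕0⊕1⊕1⊕0 = 1
s2 (pos 2,3,6,7,10,11,14,15,18,19,22,23,26,27,30,31): 0⊕0⊕0⊕0⊕0⊕0⊕1⊕0⊕1⊕1⊕1⊕1⊕1⊕1⊕1⊕0 = 0
s4 (pos 4,5,6,7,12,13,14,15,20,21,22,23,28,29,30,31): 0⊕0⊕0⊕0⊕1⊕0⊕1⊕0⊕0⊕1⊕1⊕1⊕0⊕1⊕1⊕0 = 1
s8 (pos 8,9,10,11,12,13,14,15,24,25,26,27,28,29,30,31): 1⊕1⊕0⊕0⊕1⊕0⊕1⊕0⊕1⊕0⊕1⊕1⊕0⊕1⊕1⊕0 = 1
s16 (pos 16,17,18,19,20,21,22,23,24,25,26,27,28,29,30,31): 0⊕1⊕1⊕1⊕0⊕1⊕1⊕1⊕1⊕0⊕1⊕1⊕0⊕1⊕1⊕0 = 1
Syndrome s16…s1 = 11101 → error at position 29.
Flip position 29: 0000000110010100111011110110110 → 0000000110010100111011110110010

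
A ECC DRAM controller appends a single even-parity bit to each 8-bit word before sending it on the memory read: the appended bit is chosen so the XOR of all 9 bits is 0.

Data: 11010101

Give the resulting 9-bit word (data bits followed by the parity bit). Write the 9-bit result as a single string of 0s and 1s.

110101011

XOR of the 8 data bits: 1⊕1⊕0⊕1⊕0⊕1⊕0⊕1 = 1
Parity bit = 1 (so all 9 bits XOR to 0).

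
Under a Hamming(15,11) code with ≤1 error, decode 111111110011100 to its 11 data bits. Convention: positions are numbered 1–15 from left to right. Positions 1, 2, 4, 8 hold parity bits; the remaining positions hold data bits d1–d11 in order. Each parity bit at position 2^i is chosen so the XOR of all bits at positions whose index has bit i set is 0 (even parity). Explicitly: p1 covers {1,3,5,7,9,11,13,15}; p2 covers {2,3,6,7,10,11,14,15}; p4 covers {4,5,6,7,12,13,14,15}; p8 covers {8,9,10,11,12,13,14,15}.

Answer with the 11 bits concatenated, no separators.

s1 (pos 1,3,5,7,9,11,13,15): 1⊕1⊕1⊕1⊕0⊕1⊕1⊕0 = 0
s2 (pos 2,3,6,7,10,11,14,15): 1⊕1⊕1⊕1⊕0⊕1⊕0⊕0 = 1
s4 (pos 4,5,6,7,12,13,14,15): 1⊕1⊕1⊕1⊕1⊕1⊕0⊕0 = 0
s8 (pos 8,9,10,11,12,13,14,15): 1⊕0⊕0⊕1⊕1⊕1⊕0⊕0 = 0
Syndrome s8…s1 = 0010 → error at position 2.
Flip position 2: 111111110011100 → 101111110011100
Read data bits from positions 3,5,6,7,9,10,11,12,13,14,15: 11110011100

11110011100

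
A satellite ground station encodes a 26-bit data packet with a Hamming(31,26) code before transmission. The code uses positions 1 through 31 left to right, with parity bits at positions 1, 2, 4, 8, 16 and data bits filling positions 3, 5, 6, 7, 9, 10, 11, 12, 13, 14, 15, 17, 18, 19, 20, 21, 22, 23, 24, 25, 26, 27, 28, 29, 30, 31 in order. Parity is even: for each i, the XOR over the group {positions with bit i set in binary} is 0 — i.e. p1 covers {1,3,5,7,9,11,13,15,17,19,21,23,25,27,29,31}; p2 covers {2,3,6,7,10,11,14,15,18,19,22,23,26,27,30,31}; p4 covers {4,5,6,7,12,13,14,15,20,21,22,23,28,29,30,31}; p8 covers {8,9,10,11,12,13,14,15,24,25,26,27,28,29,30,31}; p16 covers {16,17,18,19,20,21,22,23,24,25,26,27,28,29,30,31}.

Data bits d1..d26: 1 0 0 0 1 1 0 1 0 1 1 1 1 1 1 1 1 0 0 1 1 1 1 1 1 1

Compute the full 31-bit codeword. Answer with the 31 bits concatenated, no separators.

Place data at non-parity positions: p1 p2 1 p4 0 0 0 p8 1 1 0 1 0 1 1 p16 1 1 1 1 1 1 0 0 1 1 1 1 1 1 1
p1 (pos 1,3,5,7,9,11,13,15,17,19,21,23,25,27,29,31): XOR of data positions = 1⊕0⊕0⊕1⊕0⊕0⊕1⊕1⊕1⊕1⊕0⊕1⊕1⊕1⊕1 = 0
p2 (pos 2,3,6,7,10,11,14,15,18,19,22,23,26,27,30,31): XOR of data positions = 1⊕0⊕0⊕1⊕0⊕1⊕1⊕1⊕1⊕1⊕0⊕1⊕1⊕1⊕1 = 1
p4 (pos 4,5,6,7,12,13,14,15,20,21,22,23,28,29,30,31): XOR of data positions = 0⊕0⊕0⊕1⊕0⊕1⊕1⊕1⊕1⊕1⊕0⊕1⊕1⊕1⊕1 = 0
p8 (pos 8,9,10,11,12,13,14,15,24,25,26,27,28,29,30,31): XOR of data positions = 1⊕1⊕0⊕1⊕0⊕1⊕1⊕0⊕1⊕1⊕1⊕1⊕1⊕1⊕1 = 0
p16 (pos 16,17,18,19,20,21,22,23,24,25,26,27,28,29,30,31): XOR of data positions = 1⊕1⊕1⊕1⊕1⊕1⊕0⊕0⊕1⊕1⊕1⊕1⊕1⊕1⊕1 = 1
Codeword: 0110000011010111111111001111111

0110000011010111111111001111111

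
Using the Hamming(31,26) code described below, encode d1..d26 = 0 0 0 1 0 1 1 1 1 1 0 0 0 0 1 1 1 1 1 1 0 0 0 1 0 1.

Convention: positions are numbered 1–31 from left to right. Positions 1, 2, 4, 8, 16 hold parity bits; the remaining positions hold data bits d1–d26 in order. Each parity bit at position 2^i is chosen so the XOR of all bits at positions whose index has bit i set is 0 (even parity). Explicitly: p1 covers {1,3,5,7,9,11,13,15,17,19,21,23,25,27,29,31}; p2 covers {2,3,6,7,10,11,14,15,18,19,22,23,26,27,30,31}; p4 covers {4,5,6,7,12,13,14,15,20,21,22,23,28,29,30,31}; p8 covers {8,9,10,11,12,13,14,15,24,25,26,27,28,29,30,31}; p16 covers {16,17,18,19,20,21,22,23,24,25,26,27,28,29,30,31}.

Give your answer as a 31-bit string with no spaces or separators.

Place data at non-parity positions: p1 p2 0 p4 0 0 1 p8 0 1 1 1 1 1 0 p16 0 0 0 1 1 1 1 1 1 0 0 0 1 0 1
p1 (pos 1,3,5,7,9,11,13,15,17,19,21,23,25,27,29,31): XOR of data positions = 0⊕0⊕1⊕0⊕1⊕1⊕0⊕0⊕0⊕1⊕1⊕1⊕0⊕1⊕1 = 0
p2 (pos 2,3,6,7,10,11,14,15,18,19,22,23,26,27,30,31): XOR of data positions = 0⊕0⊕1⊕1⊕1⊕1⊕0⊕0⊕0⊕1⊕1⊕0⊕0⊕0⊕1 = 1
p4 (pos 4,5,6,7,12,13,14,15,20,21,22,23,28,29,30,31): XOR of data positions = 0⊕0⊕1⊕1⊕1⊕1⊕0⊕1⊕1⊕1⊕1⊕0⊕1⊕0⊕1 = 0
p8 (pos 8,9,10,11,12,13,14,15,24,25,26,27,28,29,30,31): XOR of data positions = 0⊕1⊕1⊕1⊕1⊕1⊕0⊕1⊕1⊕0⊕0⊕0⊕1⊕0⊕1 = 1
p16 (pos 16,17,18,19,20,21,22,23,24,25,26,27,28,29,30,31): XOR of data positions = 0⊕0⊕0⊕1⊕1⊕1⊕1⊕1⊕1⊕0⊕0⊕0⊕1⊕0⊕1 = 0
Codeword: 0100001101111100000111111000101

0100001101111100000111111000101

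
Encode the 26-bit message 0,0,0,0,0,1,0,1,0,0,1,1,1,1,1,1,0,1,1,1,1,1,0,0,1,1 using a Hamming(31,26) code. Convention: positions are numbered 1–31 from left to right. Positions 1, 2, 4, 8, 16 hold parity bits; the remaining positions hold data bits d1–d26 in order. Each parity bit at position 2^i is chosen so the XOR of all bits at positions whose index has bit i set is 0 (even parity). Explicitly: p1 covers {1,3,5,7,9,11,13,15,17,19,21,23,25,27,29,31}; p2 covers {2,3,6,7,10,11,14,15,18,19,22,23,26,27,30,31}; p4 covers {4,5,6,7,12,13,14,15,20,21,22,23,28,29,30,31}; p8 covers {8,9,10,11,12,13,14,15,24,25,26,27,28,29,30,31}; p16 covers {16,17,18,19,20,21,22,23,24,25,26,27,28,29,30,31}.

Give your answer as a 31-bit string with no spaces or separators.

Place data at non-parity positions: p1 p2 0 p4 0 0 0 p8 0 1 0 1 0 0 1 p16 1 1 1 1 1 0 1 1 1 1 1 0 0 1 1
p1 (pos 1,3,5,7,9,11,13,15,17,19,21,23,25,27,29,31): XOR of data positions = 0⊕0⊕0⊕0⊕0⊕0⊕1⊕1⊕1⊕1⊕1⊕1⊕1⊕0⊕1 = 0
p2 (pos 2,3,6,7,10,11,14,15,18,19,22,23,26,27,30,31): XOR of data positions = 0⊕0⊕0⊕1⊕0⊕0⊕1⊕1⊕1⊕0⊕1⊕1⊕1⊕1⊕1 = 1
p4 (pos 4,5,6,7,12,13,14,15,20,21,22,23,28,29,30,31): XOR of data positions = 0⊕0⊕0⊕1⊕0⊕0⊕1⊕1⊕1⊕0⊕1⊕0⊕0⊕1⊕1 = 1
p8 (pos 8,9,10,11,12,13,14,15,24,25,26,27,28,29,30,31): XOR of data positions = 0⊕1⊕0⊕1⊕0⊕0⊕1⊕1⊕1⊕1⊕1⊕0⊕0⊕1⊕1 = 1
p16 (pos 16,17,18,19,20,21,22,23,24,25,26,27,28,29,30,31): XOR of data positions = 1⊕1⊕1⊕1⊕1⊕0⊕1⊕1⊕1⊕1⊕1⊕0⊕0⊕1⊕1 = 0
Codeword: 0101000101010010111110111110011

0101000101010010111110111110011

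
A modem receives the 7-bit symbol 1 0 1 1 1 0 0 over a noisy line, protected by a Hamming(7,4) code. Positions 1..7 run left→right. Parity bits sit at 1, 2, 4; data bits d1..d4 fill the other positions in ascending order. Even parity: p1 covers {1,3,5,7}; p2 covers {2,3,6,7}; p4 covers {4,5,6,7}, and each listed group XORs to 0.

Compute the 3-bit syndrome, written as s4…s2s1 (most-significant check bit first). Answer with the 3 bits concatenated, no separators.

s1 (pos 1,3,5,7): 1⊕1⊕1⊕0 = 1
s2 (pos 2,3,6,7): 0⊕1⊕0⊕0 = 1
s4 (pos 4,5,6,7): 1⊕1⊕0⊕0 = 0
Syndrome s4…s1 = 011 → error at position 3.

011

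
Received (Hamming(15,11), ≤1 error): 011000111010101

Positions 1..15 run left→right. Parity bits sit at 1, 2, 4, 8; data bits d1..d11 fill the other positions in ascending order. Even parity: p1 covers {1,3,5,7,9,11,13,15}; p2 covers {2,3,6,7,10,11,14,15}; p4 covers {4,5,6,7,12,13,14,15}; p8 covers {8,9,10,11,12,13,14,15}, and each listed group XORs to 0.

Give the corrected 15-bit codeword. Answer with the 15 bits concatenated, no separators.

011000111010111

s1 (pos 1,3,5,7,9,11,13,15): 0⊕1⊕0⊕1⊕1⊕1⊕1⊕1 = 0
s2 (pos 2,3,6,7,10,11,14,15): 1⊕1⊕0⊕1⊕0⊕1⊕0⊕1 = 1
s4 (pos 4,5,6,7,12,13,14,15): 0⊕0⊕0⊕1⊕0⊕1⊕0⊕1 = 1
s8 (pos 8,9,10,11,12,13,14,15): 1⊕1⊕0⊕1⊕0⊕1⊕0⊕1 = 1
Syndrome s8…s1 = 1110 → error at position 14.
Flip position 14: 011000111010101 → 011000111010111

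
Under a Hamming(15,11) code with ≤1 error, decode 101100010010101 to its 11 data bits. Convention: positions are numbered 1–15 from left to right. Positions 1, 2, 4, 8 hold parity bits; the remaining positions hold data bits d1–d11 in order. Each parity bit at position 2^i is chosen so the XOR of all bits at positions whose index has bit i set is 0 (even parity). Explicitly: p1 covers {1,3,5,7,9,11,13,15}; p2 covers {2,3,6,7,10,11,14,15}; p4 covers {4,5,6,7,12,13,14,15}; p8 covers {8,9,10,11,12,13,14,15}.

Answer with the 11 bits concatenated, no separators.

s1 (pos 1,3,5,7,9,11,13,15): 1⊕1⊕0⊕0⊕0⊕1⊕1⊕1 = 1
s2 (pos 2,3,6,7,10,11,14,15): 0⊕1⊕0⊕0⊕0⊕1⊕0⊕1 = 1
s4 (pos 4,5,6,7,12,13,14,15): 1⊕0⊕0⊕0⊕0⊕1⊕0⊕1 = 1
s8 (pos 8,9,10,11,12,13,14,15): 1⊕0⊕0⊕1⊕0⊕1⊕0⊕1 = 0
Syndrome s8…s1 = 0111 → error at position 7.
Flip position 7: 101100010010101 → 101100110010101
Read data bits from positions 3,5,6,7,9,10,11,12,13,14,15: 10010010101

10010010101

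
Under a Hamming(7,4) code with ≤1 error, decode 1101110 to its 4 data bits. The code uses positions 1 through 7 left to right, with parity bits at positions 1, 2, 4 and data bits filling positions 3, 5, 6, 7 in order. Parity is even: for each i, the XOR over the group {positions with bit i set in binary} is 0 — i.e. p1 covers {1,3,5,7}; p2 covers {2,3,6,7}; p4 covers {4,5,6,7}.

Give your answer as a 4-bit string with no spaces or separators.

s1 (pos 1,3,5,7): 1⊕0⊕1⊕0 = 0
s2 (pos 2,3,6,7): 1⊕0⊕1⊕0 = 0
s4 (pos 4,5,6,7): 1⊕1⊕1⊕0 = 1
Syndrome s4…s1 = 100 → error at position 4.
Flip position 4: 1101110 → 1100110
Read data bits from positions 3,5,6,7: 0110

0110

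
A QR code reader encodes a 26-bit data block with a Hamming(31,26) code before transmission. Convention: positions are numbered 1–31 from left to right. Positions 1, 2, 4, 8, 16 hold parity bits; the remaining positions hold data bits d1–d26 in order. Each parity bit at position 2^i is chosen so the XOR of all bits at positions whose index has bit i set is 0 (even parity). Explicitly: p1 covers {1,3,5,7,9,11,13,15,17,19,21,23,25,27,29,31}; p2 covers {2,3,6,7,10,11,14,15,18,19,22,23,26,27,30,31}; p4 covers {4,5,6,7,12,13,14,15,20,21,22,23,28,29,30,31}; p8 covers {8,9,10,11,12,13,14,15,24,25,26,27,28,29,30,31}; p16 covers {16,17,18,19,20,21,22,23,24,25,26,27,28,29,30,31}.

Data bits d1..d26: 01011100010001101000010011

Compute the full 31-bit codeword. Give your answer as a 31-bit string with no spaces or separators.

0001101011000100001101000010011

Place data at non-parity positions: p1 p2 0 p4 1 0 1 p8 1 1 0 0 0 1 0 p16 0 0 1 1 0 1 0 0 0 0 1 0 0 1 1
p1 (pos 1,3,5,7,9,11,13,15,17,19,21,23,25,27,29,31): XOR of data positions = 0⊕1⊕1⊕1⊕0⊕0⊕0⊕0⊕1⊕0⊕0⊕0⊕1⊕0⊕1 = 0
p2 (pos 2,3,6,7,10,11,14,15,18,19,22,23,26,27,30,31): XOR of data positions = 0⊕0⊕1⊕1⊕0⊕1⊕0⊕0⊕1⊕1⊕0⊕0⊕1⊕1⊕1 = 0
p4 (pos 4,5,6,7,12,13,14,15,20,21,22,23,28,29,30,31): XOR of data positions = 1⊕0⊕1⊕0⊕0⊕1⊕0⊕1⊕0⊕1⊕0⊕0⊕0⊕1⊕1 = 1
p8 (pos 8,9,10,11,12,13,14,15,24,25,26,27,28,29,30,31): XOR of data positions = 1⊕1⊕0⊕0⊕0⊕1⊕0⊕0⊕0⊕0⊕1⊕0⊕0⊕1⊕1 = 0
p16 (pos 16,17,18,19,20,21,22,23,24,25,26,27,28,29,30,31): XOR of data positions = 0⊕0⊕1⊕1⊕0⊕1⊕0⊕0⊕0⊕0⊕1⊕0⊕0⊕1⊕1 = 0
Codeword: 0001101011000100001101000010011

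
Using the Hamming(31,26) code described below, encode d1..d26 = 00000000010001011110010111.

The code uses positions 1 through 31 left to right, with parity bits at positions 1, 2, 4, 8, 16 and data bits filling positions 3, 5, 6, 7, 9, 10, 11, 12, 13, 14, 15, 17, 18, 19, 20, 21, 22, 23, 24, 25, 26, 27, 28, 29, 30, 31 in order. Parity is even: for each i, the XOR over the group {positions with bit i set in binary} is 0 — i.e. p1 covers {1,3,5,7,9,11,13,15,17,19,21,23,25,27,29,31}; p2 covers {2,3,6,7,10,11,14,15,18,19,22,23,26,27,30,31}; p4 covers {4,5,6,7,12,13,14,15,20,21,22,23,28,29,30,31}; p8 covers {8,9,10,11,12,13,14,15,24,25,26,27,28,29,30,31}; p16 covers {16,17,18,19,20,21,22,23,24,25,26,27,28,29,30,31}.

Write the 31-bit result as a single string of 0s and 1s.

Place data at non-parity positions: p1 p2 0 p4 0 0 0 p8 0 0 0 0 0 1 0 p16 0 0 1 0 1 1 1 1 0 0 1 0 1 1 1
p1 (pos 1,3,5,7,9,11,13,15,17,19,21,23,25,27,29,31): XOR of data positions = 0⊕0⊕0⊕0⊕0⊕0⊕0⊕0⊕1⊕1⊕1⊕0⊕1⊕1⊕1 = 0
p2 (pos 2,3,6,7,10,11,14,15,18,19,22,23,26,27,30,31): XOR of data positions = 0⊕0⊕0⊕0⊕0⊕1⊕0⊕0⊕1⊕1⊕1⊕0⊕1⊕1⊕1 = 1
p4 (pos 4,5,6,7,12,13,14,15,20,21,22,23,28,29,30,31): XOR of data positions = 0⊕0⊕0⊕0⊕0⊕1⊕0⊕0⊕1⊕1⊕1⊕0⊕1⊕1⊕1 = 1
p8 (pos 8,9,10,11,12,13,14,15,24,25,26,27,28,29,30,31): XOR of data positions = 0⊕0⊕0⊕0⊕0⊕1⊕0⊕1⊕0⊕0⊕1⊕0⊕1⊕1⊕1 = 0
p16 (pos 16,17,18,19,20,21,22,23,24,25,26,27,28,29,30,31): XOR of data positions = 0⊕0⊕1⊕0⊕1⊕1⊕1⊕1⊕0⊕0⊕1⊕0⊕1⊕1⊕1 = 1
Codeword: 0101000000000101001011110010111

0101000000000101001011110010111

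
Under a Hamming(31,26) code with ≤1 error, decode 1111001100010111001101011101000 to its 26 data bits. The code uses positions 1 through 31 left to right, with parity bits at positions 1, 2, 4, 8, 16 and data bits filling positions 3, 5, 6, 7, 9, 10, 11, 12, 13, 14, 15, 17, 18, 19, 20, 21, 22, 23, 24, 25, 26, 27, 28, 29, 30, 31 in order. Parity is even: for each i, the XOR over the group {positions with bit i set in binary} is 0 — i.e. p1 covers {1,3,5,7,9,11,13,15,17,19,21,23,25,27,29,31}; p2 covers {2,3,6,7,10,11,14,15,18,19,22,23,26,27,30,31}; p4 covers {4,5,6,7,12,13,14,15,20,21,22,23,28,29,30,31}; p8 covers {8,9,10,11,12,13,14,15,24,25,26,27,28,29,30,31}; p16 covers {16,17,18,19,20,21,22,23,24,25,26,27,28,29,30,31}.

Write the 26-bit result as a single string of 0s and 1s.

10010001011001101011101000

s1 (pos 1,3,5,7,9,11,13,15,17,19,21,23,25,27,29,31): 1⊕1⊕0⊕1⊕0⊕0⊕0⊕1⊕0⊕1⊕0⊕0⊕1⊕0⊕0⊕0 = 0
s2 (pos 2,3,6,7,10,11,14,15,18,19,22,23,26,27,30,31): 1⊕1⊕0⊕1⊕0⊕0⊕1⊕1⊕0⊕1⊕1⊕0⊕1⊕0⊕0⊕0 = 0
s4 (pos 4,5,6,7,12,13,14,15,20,21,22,23,28,29,30,31): 1⊕0⊕0⊕1⊕1⊕0⊕1⊕1⊕1⊕0⊕1⊕0⊕1⊕0⊕0⊕0 = 0
s8 (pos 8,9,10,11,12,13,14,15,24,25,26,27,28,29,30,31): 1⊕0⊕0⊕0⊕1⊕0⊕1⊕1⊕1⊕1⊕1⊕0⊕1⊕0⊕0⊕0 = 0
s16 (pos 16,17,18,19,20,21,22,23,24,25,26,27,28,29,30,31): 1⊕0⊕0⊕1⊕1⊕0⊕1⊕0⊕1⊕1⊕1⊕0⊕1⊕0⊕0⊕0 = 0
Syndrome s16…s1 = 00000 → no error.
Read data bits from positions 3,5,6,7,9,10,11,12,13,14,15,17,18,19,20,21,22,23,24,25,26,27,28,29,30,31: 10010001011001101011101000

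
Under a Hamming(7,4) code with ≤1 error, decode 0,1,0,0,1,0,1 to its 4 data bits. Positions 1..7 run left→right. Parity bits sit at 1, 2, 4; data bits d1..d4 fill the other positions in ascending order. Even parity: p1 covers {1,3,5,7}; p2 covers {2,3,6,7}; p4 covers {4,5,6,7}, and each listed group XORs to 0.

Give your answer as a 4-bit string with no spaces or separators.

s1 (pos 1,3,5,7): 0⊕0⊕1⊕1 = 0
s2 (pos 2,3,6,7): 1⊕0⊕0⊕1 = 0
s4 (pos 4,5,6,7): 0⊕1⊕0⊕1 = 0
Syndrome s4…s1 = 000 → no error.
Read data bits from positions 3,5,6,7: 0101

0101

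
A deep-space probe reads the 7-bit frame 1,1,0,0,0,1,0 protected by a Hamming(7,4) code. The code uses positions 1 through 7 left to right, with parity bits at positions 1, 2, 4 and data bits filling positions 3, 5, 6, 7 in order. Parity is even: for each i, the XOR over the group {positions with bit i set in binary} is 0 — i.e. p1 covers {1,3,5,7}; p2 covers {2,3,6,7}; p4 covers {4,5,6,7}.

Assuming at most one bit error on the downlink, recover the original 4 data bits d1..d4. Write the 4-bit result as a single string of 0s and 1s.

0110

s1 (pos 1,3,5,7): 1⊕0⊕0⊕0 = 1
s2 (pos 2,3,6,7): 1⊕0⊕1⊕0 = 0
s4 (pos 4,5,6,7): 0⊕0⊕1⊕0 = 1
Syndrome s4…s1 = 101 → error at position 5.
Flip position 5: 1100010 → 1100110
Read data bits from positions 3,5,6,7: 0110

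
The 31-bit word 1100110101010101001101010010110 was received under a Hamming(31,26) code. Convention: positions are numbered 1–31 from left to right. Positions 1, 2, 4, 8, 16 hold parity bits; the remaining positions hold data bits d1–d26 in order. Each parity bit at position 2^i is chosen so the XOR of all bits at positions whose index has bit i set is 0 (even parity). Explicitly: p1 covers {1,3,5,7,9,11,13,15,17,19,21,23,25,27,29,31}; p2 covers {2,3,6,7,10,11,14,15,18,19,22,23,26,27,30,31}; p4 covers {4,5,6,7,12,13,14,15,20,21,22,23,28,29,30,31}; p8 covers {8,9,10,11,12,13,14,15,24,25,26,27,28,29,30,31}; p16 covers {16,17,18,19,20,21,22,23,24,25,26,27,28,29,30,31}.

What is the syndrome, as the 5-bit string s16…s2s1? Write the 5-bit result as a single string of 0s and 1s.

s1 (pos 1,3,5,7,9,11,13,15,17,19,21,23,25,27,29,31): 1⊕0⊕1⊕0⊕0⊕0⊕0⊕0⊕0⊕1⊕0⊕0⊕0⊕1⊕1⊕0 = 1
s2 (pos 2,3,6,7,10,11,14,15,18,19,22,23,26,27,30,31): 1⊕0⊕1⊕0⊕1⊕0⊕1⊕0⊕0⊕1⊕1⊕0⊕0⊕1⊕1⊕0 = 0
s4 (pos 4,5,6,7,12,13,14,15,20,21,22,23,28,29,30,31): 0⊕1⊕1⊕0⊕1⊕0⊕1⊕0⊕1⊕0⊕1⊕0⊕0⊕1⊕1⊕0 = 0
s8 (pos 8,9,10,11,12,13,14,15,24,25,26,27,28,29,30,31): 1⊕0⊕1⊕0⊕1⊕0⊕1⊕0⊕1⊕0⊕0⊕1⊕0⊕1⊕1⊕0 = 0
s16 (pos 16,17,18,19,20,21,22,23,24,25,26,27,28,29,30,31): 1⊕0⊕0⊕1⊕1⊕0⊕1⊕0⊕1⊕0⊕0⊕1⊕0⊕1⊕1⊕0 = 0
Syndrome s16…s1 = 00001 → error at position 1.

00001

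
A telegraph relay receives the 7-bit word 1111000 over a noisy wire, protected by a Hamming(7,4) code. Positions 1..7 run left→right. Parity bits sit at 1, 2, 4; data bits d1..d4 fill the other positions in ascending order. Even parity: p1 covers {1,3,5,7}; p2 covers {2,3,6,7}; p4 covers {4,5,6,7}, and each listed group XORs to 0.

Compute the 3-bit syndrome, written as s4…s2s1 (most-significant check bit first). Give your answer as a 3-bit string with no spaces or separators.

s1 (pos 1,3,5,7): 1⊕1⊕0⊕0 = 0
s2 (pos 2,3,6,7): 1⊕1⊕0⊕0 = 0
s4 (pos 4,5,6,7): 1⊕0⊕0⊕0 = 1
Syndrome s4…s1 = 100 → error at position 4.

100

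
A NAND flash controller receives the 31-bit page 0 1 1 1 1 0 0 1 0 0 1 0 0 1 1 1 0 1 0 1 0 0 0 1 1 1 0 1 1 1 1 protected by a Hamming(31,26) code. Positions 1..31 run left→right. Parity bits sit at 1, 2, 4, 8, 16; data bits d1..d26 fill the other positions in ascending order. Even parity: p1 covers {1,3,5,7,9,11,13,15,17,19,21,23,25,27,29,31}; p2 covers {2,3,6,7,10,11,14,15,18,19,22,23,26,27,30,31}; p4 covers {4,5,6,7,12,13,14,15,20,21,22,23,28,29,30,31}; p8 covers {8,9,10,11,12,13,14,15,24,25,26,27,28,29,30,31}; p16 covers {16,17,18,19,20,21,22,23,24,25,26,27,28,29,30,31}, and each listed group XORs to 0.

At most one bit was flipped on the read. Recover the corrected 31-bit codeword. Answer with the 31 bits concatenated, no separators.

0111100100100101010100011101111

s1 (pos 1,3,5,7,9,11,13,15,17,19,21,23,25,27,29,31): 0⊕1⊕1⊕0⊕0⊕1⊕0⊕1⊕0⊕0⊕0⊕0⊕1⊕0⊕1⊕1 = 1
s2 (pos 2,3,6,7,10,11,14,15,18,19,22,23,26,27,30,31): 1⊕1⊕0⊕0⊕0⊕1⊕1⊕1⊕1⊕0⊕0⊕0⊕1⊕0⊕1⊕1 = 1
s4 (pos 4,5,6,7,12,13,14,15,20,21,22,23,28,29,30,31): 1⊕1⊕0⊕0⊕0⊕0⊕1⊕1⊕1⊕0⊕0⊕0⊕1⊕1⊕1⊕1 = 1
s8 (pos 8,9,10,11,12,13,14,15,24,25,26,27,28,29,30,31): 1⊕0⊕0⊕1⊕0⊕0⊕1⊕1⊕1⊕1⊕1⊕0⊕1⊕1⊕1⊕1 = 1
s16 (pos 16,17,18,19,20,21,22,23,24,25,26,27,28,29,30,31): 1⊕0⊕1⊕0⊕1⊕0⊕0⊕0⊕1⊕1⊕1⊕0⊕1⊕1⊕1⊕1 = 0
Syndrome s16…s1 = 01111 → error at position 15.
Flip position 15: 0111100100100111010100011101111 → 0111100100100101010100011101111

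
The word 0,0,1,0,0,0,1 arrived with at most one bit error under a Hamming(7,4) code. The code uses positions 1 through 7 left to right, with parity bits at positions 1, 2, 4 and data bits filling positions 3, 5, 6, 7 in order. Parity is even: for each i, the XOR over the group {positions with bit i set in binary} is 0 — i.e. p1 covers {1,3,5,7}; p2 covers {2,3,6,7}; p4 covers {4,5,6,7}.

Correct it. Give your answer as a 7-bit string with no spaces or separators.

s1 (pos 1,3,5,7): 0⊕1⊕0⊕1 = 0
s2 (pos 2,3,6,7): 0⊕1⊕0⊕1 = 0
s4 (pos 4,5,6,7): 0⊕0⊕0⊕1 = 1
Syndrome s4…s1 = 100 → error at position 4.
Flip position 4: 0010001 → 0011001

0011001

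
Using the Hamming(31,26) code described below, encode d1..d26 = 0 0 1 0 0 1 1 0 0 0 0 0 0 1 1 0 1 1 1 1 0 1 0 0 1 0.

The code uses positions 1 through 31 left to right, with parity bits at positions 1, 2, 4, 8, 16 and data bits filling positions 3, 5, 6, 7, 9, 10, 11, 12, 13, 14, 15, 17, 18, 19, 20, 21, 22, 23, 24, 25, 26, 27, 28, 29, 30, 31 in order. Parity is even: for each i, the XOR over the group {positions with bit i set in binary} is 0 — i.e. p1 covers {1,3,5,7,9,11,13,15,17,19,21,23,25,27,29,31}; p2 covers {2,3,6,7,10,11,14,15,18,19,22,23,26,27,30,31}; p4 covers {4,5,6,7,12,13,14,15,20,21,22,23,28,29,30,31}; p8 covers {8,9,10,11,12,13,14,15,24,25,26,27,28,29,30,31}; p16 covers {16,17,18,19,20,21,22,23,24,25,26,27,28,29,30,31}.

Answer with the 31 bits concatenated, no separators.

1001010001100000001101111010010

Place data at non-parity positions: p1 p2 0 p4 0 1 0 p8 0 1 1 0 0 0 0 p16 0 0 1 1 0 1 1 1 1 0 1 0 0 1 0
p1 (pos 1,3,5,7,9,11,13,15,17,19,21,23,25,27,29,31): XOR of data positions = 0⊕0⊕0⊕0⊕1⊕0⊕0⊕0⊕1⊕0⊕1⊕1⊕1⊕0⊕0 = 1
p2 (pos 2,3,6,7,10,11,14,15,18,19,22,23,26,27,30,31): XOR of data positions = 0⊕1⊕0⊕1⊕1⊕0⊕0⊕0⊕1⊕1⊕1⊕0⊕1⊕1⊕0 = 0
p4 (pos 4,5,6,7,12,13,14,15,20,21,22,23,28,29,30,31): XOR of data positions = 0⊕1⊕0⊕0⊕0⊕0⊕0⊕1⊕0⊕1⊕1⊕0⊕0⊕1⊕0 = 1
p8 (pos 8,9,10,11,12,13,14,15,24,25,26,27,28,29,30,31): XOR of data positions = 0⊕1⊕1⊕0⊕0⊕0⊕0⊕1⊕1⊕0⊕1⊕0⊕0⊕1⊕0 = 0
p16 (pos 16,17,18,19,20,21,22,23,24,25,26,27,28,29,30,31): XOR of data positions = 0⊕0⊕1⊕1⊕0⊕1⊕1⊕1⊕1⊕0⊕1⊕0⊕0⊕1⊕0 = 0
Codeword: 1001010001100000001101111010010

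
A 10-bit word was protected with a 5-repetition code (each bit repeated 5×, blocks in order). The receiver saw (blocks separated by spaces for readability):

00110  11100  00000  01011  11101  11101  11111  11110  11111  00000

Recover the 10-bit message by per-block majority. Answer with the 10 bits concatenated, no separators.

Block 1 (00110): 2 ones → 0
Block 2 (11100): 3 ones → 1
Block 3 (00000): 0 ones → 0
Block 4 (01011): 3 ones → 1
Block 5 (11101): 4 ones → 1
Block 6 (11101): 4 ones → 1
Block 7 (11111): 5 ones → 1
Block 8 (11110): 4 ones → 1
Block 9 (11111): 5 ones → 1
Block 10 (00000): 0 ones → 0

0101111110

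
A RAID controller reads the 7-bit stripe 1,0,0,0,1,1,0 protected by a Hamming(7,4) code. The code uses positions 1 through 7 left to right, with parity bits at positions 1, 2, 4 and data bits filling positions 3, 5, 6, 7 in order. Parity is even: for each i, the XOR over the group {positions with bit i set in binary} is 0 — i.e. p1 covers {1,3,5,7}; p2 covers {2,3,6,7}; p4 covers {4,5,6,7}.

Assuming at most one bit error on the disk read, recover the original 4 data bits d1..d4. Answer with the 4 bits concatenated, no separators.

s1 (pos 1,3,5,7): 1⊕0⊕1⊕0 = 0
s2 (pos 2,3,6,7): 0⊕0⊕1⊕0 = 1
s4 (pos 4,5,6,7): 0⊕1⊕1⊕0 = 0
Syndrome s4…s1 = 010 → error at position 2.
Flip position 2: 1000110 → 1100110
Read data bits from positions 3,5,6,7: 0110

0110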